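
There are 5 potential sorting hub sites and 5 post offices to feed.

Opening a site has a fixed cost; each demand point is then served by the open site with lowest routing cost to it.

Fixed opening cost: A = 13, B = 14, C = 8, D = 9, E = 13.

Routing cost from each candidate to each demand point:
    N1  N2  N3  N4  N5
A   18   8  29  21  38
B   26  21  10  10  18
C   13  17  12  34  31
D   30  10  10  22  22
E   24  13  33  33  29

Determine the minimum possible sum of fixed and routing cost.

Open {B, C}: assign each demand point to its cheapest open site.
  N1→C 13, N2→C 17, N3→B 10, N4→B 10, N5→B 18
  routing cost 68, fixed 22 → total 90.
Compare {A, B}: routing cost 64 + fixed 27 = 91.
Compare {B, C, D}: routing cost 61 + fixed 31 = 92.
Compare {C, D}: routing cost 77 + fixed 17 = 94.
All other subsets cost ≥ 91. Minimum total cost: 90.

90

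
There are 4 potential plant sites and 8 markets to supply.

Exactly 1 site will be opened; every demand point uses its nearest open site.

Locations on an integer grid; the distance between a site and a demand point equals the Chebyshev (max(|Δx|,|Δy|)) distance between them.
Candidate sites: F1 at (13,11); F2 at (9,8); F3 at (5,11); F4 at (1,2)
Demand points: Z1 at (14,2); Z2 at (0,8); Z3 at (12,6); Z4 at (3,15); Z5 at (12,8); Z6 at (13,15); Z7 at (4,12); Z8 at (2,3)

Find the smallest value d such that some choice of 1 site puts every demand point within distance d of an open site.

Open {F2}.
  Farthest demand point is Z2 at distance 9 (to F2); all others are ≤ 9.
With {F3} the worst case is 9.
With {F1} the worst case is 13.
No size-1 selection achieves below 9.

9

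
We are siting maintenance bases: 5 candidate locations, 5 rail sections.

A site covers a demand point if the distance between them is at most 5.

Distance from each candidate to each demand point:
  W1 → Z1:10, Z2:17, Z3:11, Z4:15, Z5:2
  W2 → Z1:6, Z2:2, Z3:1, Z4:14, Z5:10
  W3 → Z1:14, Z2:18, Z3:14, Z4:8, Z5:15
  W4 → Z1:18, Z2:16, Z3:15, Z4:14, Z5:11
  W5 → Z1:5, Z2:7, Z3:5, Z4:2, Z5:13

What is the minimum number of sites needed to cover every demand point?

3

Coverage sets (demand points within 5 of each site):
  W1: {Z5}
  W2: {Z2, Z3}
  W3: {}
  W4: {}
  W5: {Z1, Z3, Z4}
No 2 sites suffice: every size-2 union leaves at least one demand point uncovered.
But {W1, W2, W5} covers everything, so the minimum is 3.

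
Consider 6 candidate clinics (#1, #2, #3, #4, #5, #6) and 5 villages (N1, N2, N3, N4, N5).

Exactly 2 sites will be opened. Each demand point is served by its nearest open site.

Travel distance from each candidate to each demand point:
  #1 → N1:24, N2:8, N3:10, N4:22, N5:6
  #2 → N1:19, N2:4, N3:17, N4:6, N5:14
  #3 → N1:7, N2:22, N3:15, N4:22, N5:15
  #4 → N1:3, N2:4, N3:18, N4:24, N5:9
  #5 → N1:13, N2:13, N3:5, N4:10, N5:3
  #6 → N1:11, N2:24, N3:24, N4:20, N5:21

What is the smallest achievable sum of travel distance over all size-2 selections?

25

Open {#4, #5}.
  N1→#4 3, N2→#4 4, N3→#5 5, N4→#5 10, N5→#5 3  ⇒ total 25.
Compare {#2, #5}: total 31.
Compare {#3, #5}: total 38.
No size-2 selection does better; minimum is 25.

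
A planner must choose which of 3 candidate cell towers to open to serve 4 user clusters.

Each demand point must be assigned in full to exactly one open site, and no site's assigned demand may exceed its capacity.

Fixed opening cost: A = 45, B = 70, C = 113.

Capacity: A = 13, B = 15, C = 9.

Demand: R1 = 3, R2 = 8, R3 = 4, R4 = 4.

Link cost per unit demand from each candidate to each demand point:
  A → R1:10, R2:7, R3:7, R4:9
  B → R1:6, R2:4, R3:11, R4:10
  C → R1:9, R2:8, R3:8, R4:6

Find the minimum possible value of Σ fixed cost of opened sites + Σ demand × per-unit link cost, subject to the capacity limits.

Open {A, B}; cheapest assignment that respects the capacities:
  A (cap 13, load 8): R3, R4 — cost 4×7 + 4×9 = 64
  B (cap 15, load 11): R1, R2 — cost 3×6 + 8×4 = 50
  Shipping 114, fixed 115 → total 229.
  Any other capacity-feasible assignment to {A, B} ships for at least 114.
Compare {B, C}: its best feasible assignment gives total 289.
Compare {A, C}: its best feasible assignment gives total 293.
Every other set of open sites that can feasibly serve all demand totals ≥ 289 even under its best assignment. Minimum: 229.

229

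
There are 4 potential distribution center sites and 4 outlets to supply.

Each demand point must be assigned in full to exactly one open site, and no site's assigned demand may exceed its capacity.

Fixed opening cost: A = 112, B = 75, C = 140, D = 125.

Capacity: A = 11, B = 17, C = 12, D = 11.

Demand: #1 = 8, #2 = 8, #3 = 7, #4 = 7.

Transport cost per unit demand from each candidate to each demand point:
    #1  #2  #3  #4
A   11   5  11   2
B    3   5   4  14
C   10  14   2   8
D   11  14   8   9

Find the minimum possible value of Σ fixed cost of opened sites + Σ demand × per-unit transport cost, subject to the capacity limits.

419

Open {A, B, C}; cheapest assignment that respects the capacities:
  A (cap 11, load 7): #4 — cost 7×2 = 14
  B (cap 17, load 16): #1, #2 — cost 8×3 + 8×5 = 64
  C (cap 12, load 7): #3 — cost 7×2 = 14
  Shipping 92, fixed 327 → total 419.
  Any other capacity-feasible assignment to {A, B, C} ships for at least 92.
Compare {A, B, D}: its best feasible assignment gives total 446.
Compare {B, C, D}: its best feasible assignment gives total 481.
Every other set of open sites that can feasibly serve all demand totals ≥ 446 even under its best assignment. Minimum: 419.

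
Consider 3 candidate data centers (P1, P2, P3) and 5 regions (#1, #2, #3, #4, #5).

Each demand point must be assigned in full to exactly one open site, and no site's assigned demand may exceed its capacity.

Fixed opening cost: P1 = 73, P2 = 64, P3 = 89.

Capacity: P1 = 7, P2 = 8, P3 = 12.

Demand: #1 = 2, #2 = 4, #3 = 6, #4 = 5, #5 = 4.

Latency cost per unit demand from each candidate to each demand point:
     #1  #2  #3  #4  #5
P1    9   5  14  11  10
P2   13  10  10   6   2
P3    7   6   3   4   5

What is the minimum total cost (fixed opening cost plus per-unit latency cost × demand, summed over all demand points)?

310

Open {P1, P2, P3}; cheapest assignment that respects the capacities:
  P1 (cap 7, load 6): #1, #2 — cost 2×9 + 4×5 = 38
  P2 (cap 8, load 4): #5 — cost 4×2 = 8
  P3 (cap 12, load 11): #3, #4 — cost 6×3 + 5×4 = 38
  Shipping 84, fixed 226 → total 310.
  Any other capacity-feasible assignment to {P1, P2, P3} ships for at least 84.
Total demand is 21 and no other set of sites has combined capacity ≥ 21, so {P1, P2, P3} is the only feasible choice of open sites. Minimum: 310.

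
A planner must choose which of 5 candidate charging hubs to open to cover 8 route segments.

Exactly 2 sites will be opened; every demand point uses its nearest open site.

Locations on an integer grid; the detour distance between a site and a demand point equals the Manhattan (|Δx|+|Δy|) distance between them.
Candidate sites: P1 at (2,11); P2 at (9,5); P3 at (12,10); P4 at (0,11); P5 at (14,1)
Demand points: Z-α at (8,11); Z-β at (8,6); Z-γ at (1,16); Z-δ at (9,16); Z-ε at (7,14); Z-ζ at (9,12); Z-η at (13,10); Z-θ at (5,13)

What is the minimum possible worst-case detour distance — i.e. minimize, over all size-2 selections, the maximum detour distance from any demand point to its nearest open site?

9

Open {P1, P3}.
  Farthest demand point is Z-δ at detour distance 9 (to P3); all others are ≤ 9.
With {P3, P4} the worst case is 9.
With {P1, P2} the worst case is 11.
No size-2 selection achieves below 9.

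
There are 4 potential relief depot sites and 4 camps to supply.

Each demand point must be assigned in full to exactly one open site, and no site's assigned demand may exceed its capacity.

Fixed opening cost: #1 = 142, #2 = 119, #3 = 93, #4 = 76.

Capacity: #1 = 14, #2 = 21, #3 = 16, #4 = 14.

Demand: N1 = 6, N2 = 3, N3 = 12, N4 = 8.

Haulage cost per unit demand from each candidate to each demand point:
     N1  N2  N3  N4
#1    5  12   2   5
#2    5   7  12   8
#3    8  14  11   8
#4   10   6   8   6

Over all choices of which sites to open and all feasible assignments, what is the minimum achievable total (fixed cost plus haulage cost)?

400

Open {#1, #2}; cheapest assignment that respects the capacities:
  #1 (cap 14, load 12): N3 — cost 12×2 = 24
  #2 (cap 21, load 17): N1, N2, N4 — cost 6×5 + 3×7 + 8×8 = 115
  Shipping 139, fixed 261 → total 400.
  Any other capacity-feasible assignment to {#1, #2} ships for at least 139.
Compare {#2, #4}: its best feasible assignment gives total 406.
Compare {#1, #3, #4}: its best feasible assignment gives total 449.
Every other set of open sites that can feasibly serve all demand totals ≥ 406 even under its best assignment. Minimum: 400.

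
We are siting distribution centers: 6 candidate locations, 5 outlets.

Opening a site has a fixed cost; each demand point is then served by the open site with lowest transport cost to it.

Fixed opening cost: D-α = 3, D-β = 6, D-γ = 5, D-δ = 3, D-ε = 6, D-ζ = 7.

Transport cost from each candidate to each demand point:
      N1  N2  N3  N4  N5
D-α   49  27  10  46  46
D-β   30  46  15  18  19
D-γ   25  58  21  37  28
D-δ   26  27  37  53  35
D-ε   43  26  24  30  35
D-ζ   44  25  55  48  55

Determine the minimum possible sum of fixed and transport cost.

Open {D-α, D-β, D-δ}: assign each demand point to its cheapest open site.
  N1→D-δ 26, N2→D-α 27, N3→D-α 10, N4→D-β 18, N5→D-β 19
  transport cost 100, fixed 12 → total 112.
Compare {D-α, D-β}: transport cost 104 + fixed 9 = 113.
Compare {D-α, D-β, D-γ}: transport cost 99 + fixed 14 = 113.
Compare {D-β, D-δ}: transport cost 105 + fixed 9 = 114.
All other subsets cost ≥ 113. Minimum total cost: 112.

112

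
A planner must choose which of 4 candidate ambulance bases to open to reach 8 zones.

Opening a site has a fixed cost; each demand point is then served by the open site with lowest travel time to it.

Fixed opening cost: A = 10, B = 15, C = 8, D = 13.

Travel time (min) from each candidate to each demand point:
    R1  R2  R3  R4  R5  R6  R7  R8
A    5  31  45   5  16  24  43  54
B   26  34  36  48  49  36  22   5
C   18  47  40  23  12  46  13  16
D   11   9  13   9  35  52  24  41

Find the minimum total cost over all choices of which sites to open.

Open {A, C, D}: assign each demand point to its cheapest open site.
  R1→A 5, R2→D 9, R3→D 13, R4→A 5, R5→C 12, R6→A 24, R7→C 13, R8→C 16
  travel time 97, fixed 31 → total 128.
Compare {A, B, C, D}: travel time 86 + fixed 46 = 132.
Compare {A, B, D}: travel time 99 + fixed 38 = 137.
Compare {B, C, D}: travel time 108 + fixed 36 = 144.
All other subsets cost ≥ 132. Minimum total cost: 128.

128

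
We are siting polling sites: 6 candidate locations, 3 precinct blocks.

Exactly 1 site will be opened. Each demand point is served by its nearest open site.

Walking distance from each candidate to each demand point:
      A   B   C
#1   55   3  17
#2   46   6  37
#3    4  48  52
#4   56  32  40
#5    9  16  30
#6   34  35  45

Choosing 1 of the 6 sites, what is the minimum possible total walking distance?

Open {#5}.
  A→#5 9, B→#5 16, C→#5 30  ⇒ total 55.
Compare {#1}: total 75.
Compare {#2}: total 89.
No size-1 selection does better; minimum is 55.

55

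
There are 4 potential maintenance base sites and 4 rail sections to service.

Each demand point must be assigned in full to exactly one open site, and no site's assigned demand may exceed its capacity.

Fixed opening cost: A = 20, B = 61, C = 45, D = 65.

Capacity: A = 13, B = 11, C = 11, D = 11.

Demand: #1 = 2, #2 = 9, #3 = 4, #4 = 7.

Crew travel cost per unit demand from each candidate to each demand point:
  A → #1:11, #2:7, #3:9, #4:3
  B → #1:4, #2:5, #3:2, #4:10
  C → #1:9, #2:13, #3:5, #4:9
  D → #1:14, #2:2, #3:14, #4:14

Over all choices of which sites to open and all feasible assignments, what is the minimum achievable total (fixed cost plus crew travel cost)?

Open {A, D}; cheapest assignment that respects the capacities:
  A (cap 13, load 13): #1, #3, #4 — cost 2×11 + 4×9 + 7×3 = 79
  D (cap 11, load 9): #2 — cost 9×2 = 18
  Shipping 97, fixed 85 → total 182.
  Any other capacity-feasible assignment to {A, D} ships for at least 97.
Compare {A, B}: its best feasible assignment gives total 191.
Compare {A, B, D}: its best feasible assignment gives total 201.
Every other set of open sites that can feasibly serve all demand totals ≥ 191 even under its best assignment. Minimum: 182.

182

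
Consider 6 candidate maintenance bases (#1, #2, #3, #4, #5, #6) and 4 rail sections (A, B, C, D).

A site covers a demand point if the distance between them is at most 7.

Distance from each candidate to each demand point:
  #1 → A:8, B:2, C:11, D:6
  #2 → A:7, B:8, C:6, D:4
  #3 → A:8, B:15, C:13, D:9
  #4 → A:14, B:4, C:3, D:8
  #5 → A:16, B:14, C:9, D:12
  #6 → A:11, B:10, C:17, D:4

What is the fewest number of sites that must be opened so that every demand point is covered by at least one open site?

Coverage sets (demand points within 7 of each site):
  #1: {B, D}
  #2: {A, C, D}
  #3: {}
  #4: {B, C}
  #5: {}
  #6: {D}
No single site covers all 4 demand points.
But {#1, #2} covers everything, so the minimum is 2.

2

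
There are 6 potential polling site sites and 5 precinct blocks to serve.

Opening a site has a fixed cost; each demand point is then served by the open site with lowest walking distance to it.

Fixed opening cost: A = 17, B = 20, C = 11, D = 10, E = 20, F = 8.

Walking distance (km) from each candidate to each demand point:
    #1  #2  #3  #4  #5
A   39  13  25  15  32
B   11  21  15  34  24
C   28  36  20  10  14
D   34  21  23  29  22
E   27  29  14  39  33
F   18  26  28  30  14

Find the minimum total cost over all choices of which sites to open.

102

Open {B, C}: assign each demand point to its cheapest open site.
  #1→B 11, #2→B 21, #3→B 15, #4→C 10, #5→C 14
  walking distance 71, fixed 31 → total 102.
Compare {C, F}: walking distance 88 + fixed 19 = 107.
Compare {A, F}: walking distance 85 + fixed 25 = 110.
Compare {B, C, F}: walking distance 71 + fixed 39 = 110.
All other subsets cost ≥ 107. Minimum total cost: 102.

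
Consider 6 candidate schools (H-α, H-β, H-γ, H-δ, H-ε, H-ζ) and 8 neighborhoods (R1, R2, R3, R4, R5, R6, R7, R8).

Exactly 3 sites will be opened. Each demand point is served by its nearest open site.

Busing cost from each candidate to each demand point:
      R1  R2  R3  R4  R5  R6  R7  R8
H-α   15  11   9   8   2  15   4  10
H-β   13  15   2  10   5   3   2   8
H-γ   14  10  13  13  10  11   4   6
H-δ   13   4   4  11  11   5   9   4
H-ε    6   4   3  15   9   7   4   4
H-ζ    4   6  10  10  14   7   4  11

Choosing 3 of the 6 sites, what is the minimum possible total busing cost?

31

Open {H-α, H-β, H-ε}.
  R1→H-ε 6, R2→H-ε 4, R3→H-β 2, R4→H-α 8, R5→H-α 2, R6→H-β 3, R7→H-β 2, R8→H-ε 4  ⇒ total 31.
Compare {H-β, H-δ, H-ζ}: total 34.
Compare {H-β, H-ε, H-ζ}: total 34.
No size-3 selection does better; minimum is 31.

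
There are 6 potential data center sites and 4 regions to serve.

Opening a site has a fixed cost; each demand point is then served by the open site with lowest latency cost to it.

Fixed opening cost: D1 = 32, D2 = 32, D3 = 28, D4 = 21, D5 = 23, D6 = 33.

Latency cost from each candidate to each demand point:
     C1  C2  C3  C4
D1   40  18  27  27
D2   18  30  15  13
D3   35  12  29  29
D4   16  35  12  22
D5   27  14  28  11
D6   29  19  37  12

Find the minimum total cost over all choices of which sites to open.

Open {D4, D5}: assign each demand point to its cheapest open site.
  C1→D4 16, C2→D5 14, C3→D4 12, C4→D5 11
  latency cost 53, fixed 44 → total 97.
Compare {D5}: latency cost 80 + fixed 23 = 103.
Compare {D4}: latency cost 85 + fixed 21 = 106.
Compare {D2}: latency cost 76 + fixed 32 = 108.
All other subsets cost ≥ 103. Minimum total cost: 97.

97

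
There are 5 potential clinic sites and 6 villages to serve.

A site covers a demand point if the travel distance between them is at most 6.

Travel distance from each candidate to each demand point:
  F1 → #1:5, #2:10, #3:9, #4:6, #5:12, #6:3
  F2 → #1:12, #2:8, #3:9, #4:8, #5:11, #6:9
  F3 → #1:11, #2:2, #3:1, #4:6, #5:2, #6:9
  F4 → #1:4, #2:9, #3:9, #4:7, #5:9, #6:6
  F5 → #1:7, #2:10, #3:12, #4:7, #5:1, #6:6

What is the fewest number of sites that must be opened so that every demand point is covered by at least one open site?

Coverage sets (demand points within 6 of each site):
  F1: {#1, #4, #6}
  F2: {}
  F3: {#2, #3, #4, #5}
  F4: {#1, #6}
  F5: {#5, #6}
No single site covers all 6 demand points.
But {F1, F3} covers everything, so the minimum is 2.

2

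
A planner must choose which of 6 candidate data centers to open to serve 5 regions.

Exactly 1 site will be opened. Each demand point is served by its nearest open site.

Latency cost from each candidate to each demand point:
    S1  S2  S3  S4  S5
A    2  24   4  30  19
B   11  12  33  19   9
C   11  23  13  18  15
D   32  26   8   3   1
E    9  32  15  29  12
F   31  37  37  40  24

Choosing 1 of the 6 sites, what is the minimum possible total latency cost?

70

Open {D}.
  S1→D 32, S2→D 26, S3→D 8, S4→D 3, S5→D 1  ⇒ total 70.
Compare {A}: total 79.
Compare {C}: total 80.
No size-1 selection does better; minimum is 70.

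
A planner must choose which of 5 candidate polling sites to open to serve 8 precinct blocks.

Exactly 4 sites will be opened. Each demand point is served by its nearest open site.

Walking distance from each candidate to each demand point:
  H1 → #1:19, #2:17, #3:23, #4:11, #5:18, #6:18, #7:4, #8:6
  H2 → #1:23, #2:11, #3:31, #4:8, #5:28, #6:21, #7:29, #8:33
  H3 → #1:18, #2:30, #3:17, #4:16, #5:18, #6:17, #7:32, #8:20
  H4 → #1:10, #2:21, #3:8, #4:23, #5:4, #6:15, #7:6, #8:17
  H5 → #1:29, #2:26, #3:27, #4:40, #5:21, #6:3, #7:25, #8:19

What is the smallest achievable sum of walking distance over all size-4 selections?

Open {H1, H2, H4, H5}.
  #1→H4 10, #2→H2 11, #3→H4 8, #4→H2 8, #5→H4 4, #6→H5 3, #7→H1 4, #8→H1 6  ⇒ total 54.
Compare {H1, H3, H4, H5}: total 63.
Compare {H1, H2, H3, H4}: total 66.
No size-4 selection does better; minimum is 54.

54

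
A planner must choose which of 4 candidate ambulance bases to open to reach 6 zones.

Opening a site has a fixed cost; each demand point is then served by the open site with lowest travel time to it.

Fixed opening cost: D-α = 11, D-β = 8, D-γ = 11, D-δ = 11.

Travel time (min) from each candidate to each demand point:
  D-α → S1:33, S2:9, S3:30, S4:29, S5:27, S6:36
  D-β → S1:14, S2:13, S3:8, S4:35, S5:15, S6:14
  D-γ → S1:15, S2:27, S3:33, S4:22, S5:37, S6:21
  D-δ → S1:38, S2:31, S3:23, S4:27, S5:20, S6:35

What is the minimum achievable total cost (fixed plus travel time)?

105

Open {D-β, D-γ}: assign each demand point to its cheapest open site.
  S1→D-β 14, S2→D-β 13, S3→D-β 8, S4→D-γ 22, S5→D-β 15, S6→D-β 14
  travel time 86, fixed 19 → total 105.
Compare {D-β}: travel time 99 + fixed 8 = 107.
Compare {D-α, D-β}: travel time 89 + fixed 19 = 108.
Compare {D-β, D-δ}: travel time 91 + fixed 19 = 110.
All other subsets cost ≥ 107. Minimum total cost: 105.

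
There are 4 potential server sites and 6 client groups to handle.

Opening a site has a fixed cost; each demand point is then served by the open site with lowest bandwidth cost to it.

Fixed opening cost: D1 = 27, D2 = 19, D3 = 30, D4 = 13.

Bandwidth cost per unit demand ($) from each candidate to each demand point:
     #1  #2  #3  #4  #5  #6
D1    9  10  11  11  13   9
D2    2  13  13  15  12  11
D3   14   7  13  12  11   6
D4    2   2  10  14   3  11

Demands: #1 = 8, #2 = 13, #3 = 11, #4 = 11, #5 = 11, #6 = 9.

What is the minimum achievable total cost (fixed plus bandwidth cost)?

Open {D3, D4}: assign each demand point to its cheapest open site.
  #1→D4 8×2=16, #2→D4 13×2=26, #3→D4 11×10=110, #4→D3 11×12=132, #5→D4 11×3=33, #6→D3 9×6=54
  bandwidth cost 371, fixed 43 → total 414.
Compare {D1, D4}: bandwidth cost 387 + fixed 40 = 427.
Compare {D1, D3, D4}: bandwidth cost 360 + fixed 70 = 430.
Compare {D2, D3, D4}: bandwidth cost 371 + fixed 62 = 433.
All other subsets cost ≥ 427. Minimum total cost: 414.

414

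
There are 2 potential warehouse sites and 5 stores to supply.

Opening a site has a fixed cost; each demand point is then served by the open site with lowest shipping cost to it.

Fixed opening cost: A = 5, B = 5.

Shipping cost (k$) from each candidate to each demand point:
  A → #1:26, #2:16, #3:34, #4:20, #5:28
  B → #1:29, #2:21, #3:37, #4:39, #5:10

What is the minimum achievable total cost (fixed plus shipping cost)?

Open {A, B}: assign each demand point to its cheapest open site.
  #1→A 26, #2→A 16, #3→A 34, #4→A 20, #5→B 10
  shipping cost 106, fixed 10 → total 116.
Compare {A}: shipping cost 124 + fixed 5 = 129.
Compare {B}: shipping cost 136 + fixed 5 = 141.

116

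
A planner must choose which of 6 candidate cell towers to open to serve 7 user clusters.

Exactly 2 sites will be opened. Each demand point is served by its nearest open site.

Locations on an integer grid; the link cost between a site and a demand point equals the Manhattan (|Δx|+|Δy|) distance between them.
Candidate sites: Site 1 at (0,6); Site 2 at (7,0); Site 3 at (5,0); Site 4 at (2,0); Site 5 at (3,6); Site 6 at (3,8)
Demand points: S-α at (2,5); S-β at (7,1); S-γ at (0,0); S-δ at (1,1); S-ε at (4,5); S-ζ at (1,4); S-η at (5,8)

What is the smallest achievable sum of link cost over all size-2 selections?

Open {Site 4, Site 5}.
  S-α→Site 5 2, S-β→Site 4 6, S-γ→Site 4 2, S-δ→Site 4 2, S-ε→Site 5 2, S-ζ→Site 5 4, S-η→Site 5 4  ⇒ total 22.
Compare {Site 3, Site 5}: total 25.
Compare {Site 4, Site 6}: total 25.
No size-2 selection does better; minimum is 22.

22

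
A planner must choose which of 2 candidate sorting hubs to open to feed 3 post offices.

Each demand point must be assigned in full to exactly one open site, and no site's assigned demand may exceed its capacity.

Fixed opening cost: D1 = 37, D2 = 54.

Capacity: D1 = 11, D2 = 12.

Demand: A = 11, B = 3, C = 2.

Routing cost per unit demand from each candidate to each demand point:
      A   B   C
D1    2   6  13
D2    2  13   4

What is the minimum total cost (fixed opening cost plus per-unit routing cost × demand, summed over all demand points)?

Open {D1, D2}; cheapest assignment that respects the capacities:
  D1 (cap 11, load 5): B, C — cost 3×6 + 2×13 = 44
  D2 (cap 12, load 11): A — cost 11×2 = 22
  Shipping 66, fixed 91 → total 157.
  Any other capacity-feasible assignment to {D1, D2} ships for at least 66.
Total demand is 16 and no other set of sites has combined capacity ≥ 16, so {D1, D2} is the only feasible choice of open sites. Minimum: 157.

157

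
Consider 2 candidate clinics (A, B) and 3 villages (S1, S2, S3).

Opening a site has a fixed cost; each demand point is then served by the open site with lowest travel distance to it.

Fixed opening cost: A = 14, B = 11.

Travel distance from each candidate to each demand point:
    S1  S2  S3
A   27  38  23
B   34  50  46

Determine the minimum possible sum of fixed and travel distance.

Open {A}: assign each demand point to its cheapest open site.
  S1→A 27, S2→A 38, S3→A 23
  travel distance 88, fixed 14 → total 102.
Compare {A, B}: travel distance 88 + fixed 25 = 113.
Compare {B}: travel distance 130 + fixed 11 = 141.

102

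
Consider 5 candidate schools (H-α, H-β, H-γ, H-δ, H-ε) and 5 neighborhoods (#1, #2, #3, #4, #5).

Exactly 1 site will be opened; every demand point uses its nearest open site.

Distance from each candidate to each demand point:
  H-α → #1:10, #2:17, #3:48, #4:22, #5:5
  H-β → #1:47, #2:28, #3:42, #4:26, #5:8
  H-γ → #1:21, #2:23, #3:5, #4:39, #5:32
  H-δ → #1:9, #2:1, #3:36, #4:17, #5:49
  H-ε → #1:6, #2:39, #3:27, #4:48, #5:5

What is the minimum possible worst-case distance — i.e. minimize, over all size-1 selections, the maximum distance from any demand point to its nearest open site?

39

Open {H-γ}.
  Farthest demand point is #4 at distance 39 (to H-γ); all others are ≤ 39.
With {H-β} the worst case is 47.
With {H-α} the worst case is 48.
No size-1 selection achieves below 39.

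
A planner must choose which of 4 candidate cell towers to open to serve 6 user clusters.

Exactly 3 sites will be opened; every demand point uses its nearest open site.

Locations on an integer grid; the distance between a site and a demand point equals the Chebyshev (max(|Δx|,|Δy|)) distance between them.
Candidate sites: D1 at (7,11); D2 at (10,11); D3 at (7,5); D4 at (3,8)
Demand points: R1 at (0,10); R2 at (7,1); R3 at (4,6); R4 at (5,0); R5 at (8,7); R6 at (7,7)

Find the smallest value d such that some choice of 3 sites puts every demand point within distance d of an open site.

5

Open {D1, D3, D4}.
  Farthest demand point is R4 at distance 5 (to D3); all others are ≤ 5.
With {D2, D3, D4} the worst case is 5.
With {D1, D2, D3} the worst case is 7.
No size-3 selection achieves below 5.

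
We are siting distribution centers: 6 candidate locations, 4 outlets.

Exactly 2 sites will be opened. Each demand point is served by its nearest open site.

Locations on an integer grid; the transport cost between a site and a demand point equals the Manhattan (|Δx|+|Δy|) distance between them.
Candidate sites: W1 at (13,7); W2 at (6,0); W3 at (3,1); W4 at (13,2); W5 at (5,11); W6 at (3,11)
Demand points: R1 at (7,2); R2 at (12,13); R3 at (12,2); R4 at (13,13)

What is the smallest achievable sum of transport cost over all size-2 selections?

Open {W1, W4}.
  R1→W4 6, R2→W1 7, R3→W4 1, R4→W1 6  ⇒ total 20.
Compare {W1, W2}: total 22.
Compare {W1, W3}: total 24.
No size-2 selection does better; minimum is 20.

20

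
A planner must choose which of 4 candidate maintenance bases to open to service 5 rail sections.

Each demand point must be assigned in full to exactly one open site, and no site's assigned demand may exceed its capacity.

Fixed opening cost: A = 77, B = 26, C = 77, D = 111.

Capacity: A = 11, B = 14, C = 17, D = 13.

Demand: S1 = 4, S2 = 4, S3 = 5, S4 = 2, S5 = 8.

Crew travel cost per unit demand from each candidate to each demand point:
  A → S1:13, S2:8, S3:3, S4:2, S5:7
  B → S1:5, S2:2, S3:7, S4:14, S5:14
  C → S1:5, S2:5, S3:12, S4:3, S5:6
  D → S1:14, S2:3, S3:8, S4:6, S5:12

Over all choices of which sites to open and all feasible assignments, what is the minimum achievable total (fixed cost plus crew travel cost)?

Open {B, C}; cheapest assignment that respects the capacities:
  B (cap 14, load 13): S1, S2, S3 — cost 4×5 + 4×2 + 5×7 = 63
  C (cap 17, load 10): S4, S5 — cost 2×3 + 8×6 = 54
  Shipping 117, fixed 103 → total 220.
  Any other capacity-feasible assignment to {B, C} ships for at least 117.
Compare {A, B}: its best feasible assignment gives total 226.
Compare {A, C}: its best feasible assignment gives total 261.
Every other set of open sites that can feasibly serve all demand totals ≥ 226 even under its best assignment. Minimum: 220.

220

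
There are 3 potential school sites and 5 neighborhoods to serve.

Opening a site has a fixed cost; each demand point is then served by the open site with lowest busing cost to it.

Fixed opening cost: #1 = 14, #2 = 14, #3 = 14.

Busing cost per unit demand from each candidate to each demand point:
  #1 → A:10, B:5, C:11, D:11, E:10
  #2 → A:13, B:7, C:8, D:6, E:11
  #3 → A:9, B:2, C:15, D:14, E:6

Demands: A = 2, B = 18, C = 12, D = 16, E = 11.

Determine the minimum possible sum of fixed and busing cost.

340

Open {#2, #3}: assign each demand point to its cheapest open site.
  A→#3 2×9=18, B→#3 18×2=36, C→#2 12×8=96, D→#2 16×6=96, E→#3 11×6=66
  busing cost 312, fixed 28 → total 340.
Compare {#1, #2, #3}: busing cost 312 + fixed 42 = 354.
Compare {#1, #2}: busing cost 412 + fixed 28 = 440.
Compare {#1, #3}: busing cost 428 + fixed 28 = 456.
All other subsets cost ≥ 354. Minimum total cost: 340.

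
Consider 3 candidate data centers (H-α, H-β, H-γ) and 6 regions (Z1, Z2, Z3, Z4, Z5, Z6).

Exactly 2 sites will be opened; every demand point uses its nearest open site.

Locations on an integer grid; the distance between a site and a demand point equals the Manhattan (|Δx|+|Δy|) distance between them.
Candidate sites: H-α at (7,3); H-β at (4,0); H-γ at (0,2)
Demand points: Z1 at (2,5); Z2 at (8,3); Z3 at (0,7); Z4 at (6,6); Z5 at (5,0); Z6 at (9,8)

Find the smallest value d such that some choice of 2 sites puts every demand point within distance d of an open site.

Open {H-α, H-γ}.
  Farthest demand point is Z6 at distance 7 (to H-α); all others are ≤ 7.
With {H-α, H-β} the worst case is 11.
With {H-β, H-γ} the worst case is 13.
No size-2 selection achieves below 7.

7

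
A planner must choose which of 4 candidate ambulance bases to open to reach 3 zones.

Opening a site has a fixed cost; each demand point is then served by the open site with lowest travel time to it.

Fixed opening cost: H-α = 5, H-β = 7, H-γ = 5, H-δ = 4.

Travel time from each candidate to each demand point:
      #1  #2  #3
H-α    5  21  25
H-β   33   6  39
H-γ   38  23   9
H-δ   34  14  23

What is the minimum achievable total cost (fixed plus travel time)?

37

Open {H-α, H-β, H-γ}: assign each demand point to its cheapest open site.
  #1→H-α 5, #2→H-β 6, #3→H-γ 9
  travel time 20, fixed 17 → total 37.
Compare {H-α, H-β, H-γ, H-δ}: travel time 20 + fixed 21 = 41.
Compare {H-α, H-γ, H-δ}: travel time 28 + fixed 14 = 42.
Compare {H-α, H-γ}: travel time 35 + fixed 10 = 45.
All other subsets cost ≥ 41. Minimum total cost: 37.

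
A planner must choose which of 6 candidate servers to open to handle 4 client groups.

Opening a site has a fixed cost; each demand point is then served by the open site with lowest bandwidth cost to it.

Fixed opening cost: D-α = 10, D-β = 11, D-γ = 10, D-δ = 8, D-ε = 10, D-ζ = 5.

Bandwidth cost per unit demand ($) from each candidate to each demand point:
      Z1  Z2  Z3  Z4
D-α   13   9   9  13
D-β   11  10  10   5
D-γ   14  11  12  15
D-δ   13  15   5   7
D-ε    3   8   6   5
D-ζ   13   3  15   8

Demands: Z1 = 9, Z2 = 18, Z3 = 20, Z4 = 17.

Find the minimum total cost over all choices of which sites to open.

289

Open {D-δ, D-ε, D-ζ}: assign each demand point to its cheapest open site.
  Z1→D-ε 9×3=27, Z2→D-ζ 18×3=54, Z3→D-δ 20×5=100, Z4→D-ε 17×5=85
  bandwidth cost 266, fixed 23 → total 289.
Compare {D-α, D-δ, D-ε, D-ζ}: bandwidth cost 266 + fixed 33 = 299.
Compare {D-γ, D-δ, D-ε, D-ζ}: bandwidth cost 266 + fixed 33 = 299.
Compare {D-β, D-δ, D-ε, D-ζ}: bandwidth cost 266 + fixed 34 = 300.
All other subsets cost ≥ 299. Minimum total cost: 289.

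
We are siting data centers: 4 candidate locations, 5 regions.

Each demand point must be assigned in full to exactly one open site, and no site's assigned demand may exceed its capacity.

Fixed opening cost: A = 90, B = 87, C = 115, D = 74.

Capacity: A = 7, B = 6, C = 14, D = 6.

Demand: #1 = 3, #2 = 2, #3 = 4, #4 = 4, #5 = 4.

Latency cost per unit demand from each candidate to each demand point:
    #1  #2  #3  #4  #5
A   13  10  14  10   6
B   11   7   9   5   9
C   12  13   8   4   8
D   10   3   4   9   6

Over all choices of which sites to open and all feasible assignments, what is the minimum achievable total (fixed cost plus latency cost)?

Open {C, D}; cheapest assignment that respects the capacities:
  C (cap 14, load 11): #1, #4, #5 — cost 3×12 + 4×4 + 4×8 = 84
  D (cap 6, load 6): #2, #3 — cost 2×3 + 4×4 = 22
  Shipping 106, fixed 189 → total 295.
  Any other capacity-feasible assignment to {C, D} ships for at least 106.
Compare {B, C}: its best feasible assignment gives total 329.
Compare {A, C}: its best feasible assignment gives total 333.
Every other set of open sites that can feasibly serve all demand totals ≥ 329 even under its best assignment. Minimum: 295.

295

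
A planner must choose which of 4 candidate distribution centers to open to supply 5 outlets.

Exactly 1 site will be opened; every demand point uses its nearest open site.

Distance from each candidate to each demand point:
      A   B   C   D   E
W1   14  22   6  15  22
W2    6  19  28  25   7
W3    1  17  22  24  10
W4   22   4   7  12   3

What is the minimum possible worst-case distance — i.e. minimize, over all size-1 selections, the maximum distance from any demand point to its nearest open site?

22

Open {W1}.
  Farthest demand point is B at distance 22 (to W1); all others are ≤ 22.
With {W4} the worst case is 22.
With {W3} the worst case is 24.
No size-1 selection achieves below 22.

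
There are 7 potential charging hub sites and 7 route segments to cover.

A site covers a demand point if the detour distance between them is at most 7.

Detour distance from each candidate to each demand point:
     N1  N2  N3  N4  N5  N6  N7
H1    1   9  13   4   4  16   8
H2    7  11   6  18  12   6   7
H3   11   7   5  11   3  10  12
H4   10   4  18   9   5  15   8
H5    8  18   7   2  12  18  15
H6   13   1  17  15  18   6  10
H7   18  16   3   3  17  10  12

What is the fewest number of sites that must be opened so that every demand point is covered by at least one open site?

3

Coverage sets (demand points within 7 of each site):
  H1: {N1, N4, N5}
  H2: {N1, N3, N6, N7}
  H3: {N2, N3, N5}
  H4: {N2, N5}
  H5: {N3, N4}
  H6: {N2, N6}
  H7: {N3, N4}
No 2 sites suffice: every size-2 union leaves at least one demand point uncovered.
But {H1, H2, H3} covers everything, so the minimum is 3.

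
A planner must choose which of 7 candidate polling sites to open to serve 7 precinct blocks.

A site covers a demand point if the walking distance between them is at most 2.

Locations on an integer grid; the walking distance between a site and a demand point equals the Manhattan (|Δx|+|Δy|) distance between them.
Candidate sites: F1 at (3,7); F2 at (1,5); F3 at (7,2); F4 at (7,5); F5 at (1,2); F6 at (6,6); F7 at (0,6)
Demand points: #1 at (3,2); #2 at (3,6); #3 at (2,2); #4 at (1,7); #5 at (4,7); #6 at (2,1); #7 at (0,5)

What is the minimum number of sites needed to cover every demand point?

Coverage sets (demand points within 2 of each site):
  F1: {#2, #4, #5}
  F2: {#4, #7}
  F3: {}
  F4: {}
  F5: {#1, #3, #6}
  F6: {}
  F7: {#4, #7}
No 2 sites suffice: every size-2 union leaves at least one demand point uncovered.
But {F1, F2, F5} covers everything, so the minimum is 3.

3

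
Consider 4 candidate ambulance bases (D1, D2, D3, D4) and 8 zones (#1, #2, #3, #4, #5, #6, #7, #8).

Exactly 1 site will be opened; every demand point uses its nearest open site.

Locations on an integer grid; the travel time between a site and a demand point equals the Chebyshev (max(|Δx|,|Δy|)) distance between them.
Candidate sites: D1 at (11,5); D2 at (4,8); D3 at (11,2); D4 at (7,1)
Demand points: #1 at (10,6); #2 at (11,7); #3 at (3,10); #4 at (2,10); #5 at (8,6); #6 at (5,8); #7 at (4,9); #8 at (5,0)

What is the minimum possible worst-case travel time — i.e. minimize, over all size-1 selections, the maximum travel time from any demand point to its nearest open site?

8

Open {D2}.
  Farthest demand point is #8 at travel time 8 (to D2); all others are ≤ 8.
With {D1} the worst case is 9.
With {D3} the worst case is 9.
No size-1 selection achieves below 8.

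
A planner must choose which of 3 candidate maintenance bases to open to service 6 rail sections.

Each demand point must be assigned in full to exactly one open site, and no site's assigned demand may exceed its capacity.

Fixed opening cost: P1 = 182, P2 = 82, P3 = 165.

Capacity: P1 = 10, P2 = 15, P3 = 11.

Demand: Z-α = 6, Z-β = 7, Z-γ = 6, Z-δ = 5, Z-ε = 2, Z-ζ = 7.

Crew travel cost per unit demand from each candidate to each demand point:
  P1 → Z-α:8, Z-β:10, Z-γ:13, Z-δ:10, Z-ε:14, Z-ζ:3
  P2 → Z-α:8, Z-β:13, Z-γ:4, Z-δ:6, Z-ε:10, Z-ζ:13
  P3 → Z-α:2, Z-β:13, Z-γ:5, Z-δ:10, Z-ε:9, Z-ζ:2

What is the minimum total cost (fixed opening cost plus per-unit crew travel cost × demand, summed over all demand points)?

647

Open {P1, P2, P3}; cheapest assignment that respects the capacities:
  P1 (cap 10, load 7): Z-ζ — cost 7×3 = 21
  P2 (cap 15, load 15): Z-β, Z-γ, Z-ε — cost 7×13 + 6×4 + 2×10 = 135
  P3 (cap 11, load 11): Z-α, Z-δ — cost 6×2 + 5×10 = 62
  Shipping 218, fixed 429 → total 647.
  Any other capacity-feasible assignment to {P1, P2, P3} ships for at least 218.
Total demand is 33 and no other set of sites has combined capacity ≥ 33, so {P1, P2, P3} is the only feasible choice of open sites. Minimum: 647.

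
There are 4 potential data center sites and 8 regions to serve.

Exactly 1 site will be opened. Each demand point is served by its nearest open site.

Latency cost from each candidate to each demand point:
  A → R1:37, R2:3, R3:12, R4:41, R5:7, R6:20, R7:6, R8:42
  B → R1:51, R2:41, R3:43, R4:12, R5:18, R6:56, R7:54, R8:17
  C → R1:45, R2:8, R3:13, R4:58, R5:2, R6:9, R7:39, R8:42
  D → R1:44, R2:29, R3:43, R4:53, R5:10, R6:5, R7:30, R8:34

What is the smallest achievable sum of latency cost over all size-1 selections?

168

Open {A}.
  R1→A 37, R2→A 3, R3→A 12, R4→A 41, R5→A 7, R6→A 20, R7→A 6, R8→A 42  ⇒ total 168.
Compare {C}: total 216.
Compare {D}: total 248.
No size-1 selection does better; minimum is 168.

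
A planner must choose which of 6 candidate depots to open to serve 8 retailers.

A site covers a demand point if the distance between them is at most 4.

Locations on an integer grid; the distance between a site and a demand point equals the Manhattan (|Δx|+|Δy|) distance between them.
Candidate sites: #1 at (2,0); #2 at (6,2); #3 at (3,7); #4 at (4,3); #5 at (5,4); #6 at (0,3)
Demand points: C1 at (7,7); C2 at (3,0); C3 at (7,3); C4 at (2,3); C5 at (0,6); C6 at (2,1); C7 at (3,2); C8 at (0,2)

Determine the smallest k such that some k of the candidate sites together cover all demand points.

3

Coverage sets (demand points within 4 of each site):
  #1: {C2, C4, C6, C7, C8}
  #2: {C3, C7}
  #3: {C1, C5}
  #4: {C2, C3, C4, C6, C7}
  #5: {C3, C4, C7}
  #6: {C4, C5, C6, C7, C8}
No 2 sites suffice: every size-2 union leaves at least one demand point uncovered.
But {#1, #2, #3} covers everything, so the minimum is 3.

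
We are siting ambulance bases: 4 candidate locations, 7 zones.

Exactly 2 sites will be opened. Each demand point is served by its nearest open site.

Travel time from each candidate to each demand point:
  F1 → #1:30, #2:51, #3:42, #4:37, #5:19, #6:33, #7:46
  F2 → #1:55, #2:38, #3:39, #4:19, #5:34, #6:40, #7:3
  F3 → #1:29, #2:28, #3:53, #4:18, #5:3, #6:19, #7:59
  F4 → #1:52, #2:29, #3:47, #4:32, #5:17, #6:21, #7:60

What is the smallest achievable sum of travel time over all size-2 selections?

139

Open {F2, F3}.
  #1→F3 29, #2→F3 28, #3→F2 39, #4→F3 18, #5→F3 3, #6→F3 19, #7→F2 3  ⇒ total 139.
Compare {F2, F4}: total 180.
Compare {F1, F2}: total 181.
No size-2 selection does better; minimum is 139.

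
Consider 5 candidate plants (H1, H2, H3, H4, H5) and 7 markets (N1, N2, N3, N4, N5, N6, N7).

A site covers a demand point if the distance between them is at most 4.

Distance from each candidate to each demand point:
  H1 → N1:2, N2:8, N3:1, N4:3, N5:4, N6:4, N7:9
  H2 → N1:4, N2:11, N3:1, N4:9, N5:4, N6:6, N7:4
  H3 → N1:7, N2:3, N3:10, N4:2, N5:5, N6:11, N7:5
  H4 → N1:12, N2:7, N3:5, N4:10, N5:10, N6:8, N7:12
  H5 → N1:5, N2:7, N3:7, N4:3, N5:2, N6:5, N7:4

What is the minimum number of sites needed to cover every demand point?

3

Coverage sets (demand points within 4 of each site):
  H1: {N1, N3, N4, N5, N6}
  H2: {N1, N3, N5, N7}
  H3: {N2, N4}
  H4: {}
  H5: {N4, N5, N7}
No 2 sites suffice: every size-2 union leaves at least one demand point uncovered.
But {H1, H2, H3} covers everything, so the minimum is 3.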